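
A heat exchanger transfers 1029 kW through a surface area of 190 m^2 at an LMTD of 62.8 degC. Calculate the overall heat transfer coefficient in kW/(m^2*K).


From Q = U*A*LMTD, U = Q / (A * LMTD)
U = 1029 / (190 * 62.8) = 1029 / 11932 = 0.08624

0.08624 kW/(m^2*K)


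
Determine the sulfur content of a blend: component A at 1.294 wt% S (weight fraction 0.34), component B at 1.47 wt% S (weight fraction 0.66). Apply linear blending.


Linear sulfur blending: S_blend = x1*S1 + x2*S2
Contribution 1: 0.34 * 1.294 = 0.43996 wt%
Contribution 2: 0.66 * 1.47 = 0.9702 wt%
S_blend = 0.43996 + 0.9702 = 1.41016

1.41016 wt%


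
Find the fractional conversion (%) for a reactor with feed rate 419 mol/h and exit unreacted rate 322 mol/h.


X = (F_in - F_out) / F_in * 100
Moles reacted = 419 - 322 = 97
X = 97 / 419 * 100
= 0.2315 * 100
= 23.15 %

23.15 %


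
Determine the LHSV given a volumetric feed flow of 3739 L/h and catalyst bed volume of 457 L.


LHSV = volumetric feed rate / catalyst volume
= 3739 L/h / 457 L
= 8.182 h^-1

8.182 h^-1


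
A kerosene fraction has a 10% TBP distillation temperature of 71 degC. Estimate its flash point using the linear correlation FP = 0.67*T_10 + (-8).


FP = 0.67 * 71 + (-8) = 39.57

39.57 degC


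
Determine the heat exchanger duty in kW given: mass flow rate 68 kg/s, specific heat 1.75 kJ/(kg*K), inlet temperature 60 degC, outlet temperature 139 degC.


Q = m_dot * cp * delta_T
delta_T = 139 - 60 = 79 K
Q = 68 * 1.75 * 79
= 119 * 79
= 9401 kW

9401 kW


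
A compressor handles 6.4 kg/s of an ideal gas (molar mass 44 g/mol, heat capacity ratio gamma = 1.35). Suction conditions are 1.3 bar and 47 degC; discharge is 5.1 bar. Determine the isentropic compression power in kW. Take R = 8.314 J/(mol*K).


Isentropic work: W = m*(gamma/(gamma-1))*(R*T1/MW)*((P2/P1)^((gamma-1)/gamma) - 1)
T1 = 47 + 273.15 = 320.15 K
Pressure ratio = 5.1 / 1.3 = 3.92308
Exponent = (1.35 - 1)/1.35 = 0.259259
(P2/P1)^exp - 1 = 3.92308^0.259259 - 1 = 0.42529
W = 6.4 * 1.35 / 0.35 * 8.314 * 320.15 / 44 * 0.42529 = 635.1

635.1 kW


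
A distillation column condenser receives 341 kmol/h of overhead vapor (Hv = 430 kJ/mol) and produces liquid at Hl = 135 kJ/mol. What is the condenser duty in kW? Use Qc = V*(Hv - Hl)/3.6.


Qc = 341 * (430 - 135) / 3.6 = 341 * 295 / 3.6 = 27940

27940 kW


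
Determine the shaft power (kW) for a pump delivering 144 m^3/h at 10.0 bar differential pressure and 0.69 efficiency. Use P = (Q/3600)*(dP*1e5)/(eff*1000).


Q = 144 / 3600 = 0.04 m^3/s
P = 0.04 * (10.0 * 1e5) / 0.69 / 1000 = 57.97

57.97 kW


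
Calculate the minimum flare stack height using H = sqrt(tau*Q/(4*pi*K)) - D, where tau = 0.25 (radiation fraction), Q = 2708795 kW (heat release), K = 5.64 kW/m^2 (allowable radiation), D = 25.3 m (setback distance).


tau*Q/(4*pi*K) = 0.25 * 2708795 / (4 * pi * 5.64) = 9554.92
sqrt(9554.92) = 97.7493
H = 97.7493 - 25.3 = 72.45

72.45 m


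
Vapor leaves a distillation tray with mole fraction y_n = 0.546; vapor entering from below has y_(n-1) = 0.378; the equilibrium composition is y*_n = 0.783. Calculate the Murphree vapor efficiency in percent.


Murphree vapor efficiency: EMV = (y_n - y_(n-1)) / (y*_n - y_(n-1)) * 100
EMV = (0.546 - 0.378) / (0.783 - 0.378) * 100 = 0.168 / 0.405 * 100 = 41.48

41.48 %


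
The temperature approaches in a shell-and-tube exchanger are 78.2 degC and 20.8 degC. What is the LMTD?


LMTD = (dT1 - dT2) / ln(dT1/dT2)
= (78.2 - 20.8) / ln(78.2 / 20.8) = 57.4 / 1.32432 = 43.34

43.34 degC


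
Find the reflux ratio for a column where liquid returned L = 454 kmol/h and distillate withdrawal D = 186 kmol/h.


Reflux ratio definition: R = L / D (liquid returned / distillate withdrawn)
L = 454 kmol/h, D = 186 kmol/h
R = 454 / 186 = 2.441

2.441


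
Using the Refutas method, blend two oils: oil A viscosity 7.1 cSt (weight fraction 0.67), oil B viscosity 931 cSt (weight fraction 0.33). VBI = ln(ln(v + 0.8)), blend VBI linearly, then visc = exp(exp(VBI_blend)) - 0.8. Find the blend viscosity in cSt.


Refutas method: VBN_i = 14.534*ln(ln(visc_i + 0.8)) + 10.975, blended linearly by mass fraction; since VBN is linear in VBI_i = ln(ln(visc_i + 0.8)) and the fractions sum to 1, blend VBI directly: visc = exp(exp(VBI_blend)) - 0.8
VBI_1 = ln(ln(7.1 + 0.8)) = 0.726032
VBI_2 = ln(ln(931 + 0.8)) = 1.92237
VBI_blend = 0.67 * 0.726032 + 0.33 * 1.92237 = 1.12082
visc_blend = exp(exp(1.12082)) - 0.8 = 20.69

20.69 cSt


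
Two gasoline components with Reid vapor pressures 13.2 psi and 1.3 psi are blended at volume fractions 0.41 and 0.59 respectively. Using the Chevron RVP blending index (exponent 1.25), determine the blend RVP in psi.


Chevron index: RVP_blend = (sum xi*RVPi^1.25)^(1/1.25)
RVP^1.25 terms: 0.41 * 13.2^1.25 + 0.59 * 1.3^1.25 = 11.1348
RVP_blend = 11.1348^(1/1.25) = 6.876

6.876 psi


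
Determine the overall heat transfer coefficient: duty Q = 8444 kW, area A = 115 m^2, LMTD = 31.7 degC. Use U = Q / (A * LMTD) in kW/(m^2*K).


From Q = U*A*LMTD, U = Q / (A * LMTD)
U = 8444 / (115 * 31.7) = 8444 / 3645.5 = 2.316

2.316 kW/(m^2*K)


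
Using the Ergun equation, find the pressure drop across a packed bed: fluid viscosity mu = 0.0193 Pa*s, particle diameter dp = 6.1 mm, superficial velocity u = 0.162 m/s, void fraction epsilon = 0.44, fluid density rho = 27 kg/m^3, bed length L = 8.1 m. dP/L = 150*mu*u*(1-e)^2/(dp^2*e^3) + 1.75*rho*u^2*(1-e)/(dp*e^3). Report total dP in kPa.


dp = 6.1 mm = 0.0061 m
Viscous term = 150*0.0193*0.162*(1-0.44)^2 / (0.0061^2*0.44^3) = 46400.4
Inertial term = 1.75*27*0.162^2*(1-0.44) / (0.0061*0.44^3) = 1336.39
dP/L = 46400.4 + 1336.39 = 47736.8 Pa/m
dP = 47736.8 * 8.1 / 1000 = 386.7 kPa

386.7 kPa


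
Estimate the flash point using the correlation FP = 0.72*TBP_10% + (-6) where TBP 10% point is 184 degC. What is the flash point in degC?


FP = 0.72 * 184 + (-6) = 126.48

126.48 degC


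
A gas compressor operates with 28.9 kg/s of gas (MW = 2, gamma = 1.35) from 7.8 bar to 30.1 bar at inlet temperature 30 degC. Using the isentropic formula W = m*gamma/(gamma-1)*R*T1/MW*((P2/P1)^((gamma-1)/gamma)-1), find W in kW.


Isentropic work: W = m*(gamma/(gamma-1))*(R*T1/MW)*((P2/P1)^((gamma-1)/gamma) - 1)
T1 = 30 + 273.15 = 303.15 K
Pressure ratio = 30.1 / 7.8 = 3.85897
Exponent = (1.35 - 1)/1.35 = 0.259259
(P2/P1)^exp - 1 = 3.85897^0.259259 - 1 = 0.419214
W = 28.9 * 1.35 / 0.35 * 8.314 * 303.15 / 2 * 0.419214 = 58890

58890 kW


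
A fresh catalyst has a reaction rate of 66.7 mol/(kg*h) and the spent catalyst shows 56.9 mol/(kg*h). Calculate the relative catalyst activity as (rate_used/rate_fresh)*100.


Activity (%) = (rate_used / rate_fresh) * 100
rate_used = 56.9, rate_fresh = 66.7
= (56.9 / 66.7) * 100
= 0.8531 * 100 = 85.31

85.31 %


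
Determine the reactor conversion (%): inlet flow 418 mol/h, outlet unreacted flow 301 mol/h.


X = (F_in - F_out) / F_in * 100
Moles reacted = 418 - 301 = 117
X = 117 / 418 * 100
= 0.2799 * 100
= 27.99 %

27.99 %


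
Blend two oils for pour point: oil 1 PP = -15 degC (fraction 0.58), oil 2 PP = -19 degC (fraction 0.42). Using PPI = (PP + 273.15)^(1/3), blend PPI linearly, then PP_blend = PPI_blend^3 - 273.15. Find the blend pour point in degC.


PPI_1 = (-15 + 273.15)^(1/3) = 6.36733
PPI_2 = (-19 + 273.15)^(1/3) = 6.334272
PPI_blend = 0.58 * 6.36733 + 0.42 * 6.334272 = 6.353446
PP_blend = 6.353446^3 - 273.15 = 256.465 - 273.15 = -16.69

-16.69 degC


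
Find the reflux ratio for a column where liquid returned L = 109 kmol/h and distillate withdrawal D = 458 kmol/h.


Reflux ratio definition: R = L / D (liquid returned / distillate withdrawn)
L = 109 kmol/h, D = 458 kmol/h
R = 109 / 458 = 0.2380

0.2380


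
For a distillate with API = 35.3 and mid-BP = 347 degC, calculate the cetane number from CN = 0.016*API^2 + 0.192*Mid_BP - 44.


CN = 0.016 * 35.3^2 + 0.192 * 347 - 44
CN = 19.93744 + 66.624 - 44 = 42.56144

42.56144


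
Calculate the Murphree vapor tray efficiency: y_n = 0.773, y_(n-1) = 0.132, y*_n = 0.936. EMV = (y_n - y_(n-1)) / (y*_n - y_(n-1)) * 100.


Murphree vapor efficiency: EMV = (y_n - y_(n-1)) / (y*_n - y_(n-1)) * 100
EMV = (0.773 - 0.132) / (0.936 - 0.132) * 100 = 0.641 / 0.804 * 100 = 79.73

79.73 %


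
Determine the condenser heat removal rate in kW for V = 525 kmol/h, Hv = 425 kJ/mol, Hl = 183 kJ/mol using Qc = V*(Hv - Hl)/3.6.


Qc = 525 * (425 - 183) / 3.6 = 525 * 242 / 3.6 = 35290

35290 kW


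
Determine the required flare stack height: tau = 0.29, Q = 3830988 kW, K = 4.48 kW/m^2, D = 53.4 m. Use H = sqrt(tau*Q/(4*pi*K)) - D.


tau*Q/(4*pi*K) = 0.29 * 3830988 / (4 * pi * 4.48) = 19734.3
sqrt(19734.3) = 140.479
H = 140.479 - 53.4 = 87.08

87.08 m


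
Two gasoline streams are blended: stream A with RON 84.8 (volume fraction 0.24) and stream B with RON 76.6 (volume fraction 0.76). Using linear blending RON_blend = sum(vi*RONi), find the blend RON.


Linear blending: RON_blend = sum(vi * RONi)
Contribution 1: 0.24 * 84.8 = 20.352
Contribution 2: 0.76 * 76.6 = 58.216
RON_blend = 20.352 + 58.216 = 78.568

78.568


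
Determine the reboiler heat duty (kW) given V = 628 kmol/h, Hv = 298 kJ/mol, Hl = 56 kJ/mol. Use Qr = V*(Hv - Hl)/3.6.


Qr = 628 * (298 - 56) / 3.6 = 628 * 242 / 3.6 = 42220

42220 kW


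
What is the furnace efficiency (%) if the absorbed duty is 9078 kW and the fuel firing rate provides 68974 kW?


Furnace efficiency = Q_absorbed / Q_fuel * 100
= 9078 / 68974 * 100 = 13.16

13.16 %


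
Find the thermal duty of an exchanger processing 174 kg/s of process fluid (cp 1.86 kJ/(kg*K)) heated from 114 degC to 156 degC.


Q = m_dot * cp * delta_T
delta_T = 156 - 114 = 42 K
Q = 174 * 1.86 * 42
= 323.64 * 42
= 13592.88 kW

13592.88 kW


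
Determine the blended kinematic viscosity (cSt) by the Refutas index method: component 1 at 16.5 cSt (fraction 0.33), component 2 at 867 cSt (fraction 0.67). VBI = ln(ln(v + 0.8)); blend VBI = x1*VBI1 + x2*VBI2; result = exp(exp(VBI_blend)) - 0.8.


Refutas method: VBN_i = 14.534*ln(ln(visc_i + 0.8)) + 10.975, blended linearly by mass fraction; since VBN is linear in VBI_i = ln(ln(visc_i + 0.8)) and the fractions sum to 1, blend VBI directly: visc = exp(exp(VBI_blend)) - 0.8
VBI_1 = ln(ln(16.5 + 0.8)) = 1.04757
VBI_2 = ln(ln(867 + 0.8)) = 1.9119
VBI_blend = 0.33 * 1.04757 + 0.67 * 1.9119 = 1.62667
visc_blend = exp(exp(1.62667)) - 0.8 = 161.1

161.1 cSt


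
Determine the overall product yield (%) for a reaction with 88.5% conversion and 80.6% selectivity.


Overall yield = conversion (%) * selectivity (%) / 100
Conversion = 88.5%, Selectivity = 80.6%
Y = 88.5 * 80.6 / 100
= 71.331 %

71.331 %


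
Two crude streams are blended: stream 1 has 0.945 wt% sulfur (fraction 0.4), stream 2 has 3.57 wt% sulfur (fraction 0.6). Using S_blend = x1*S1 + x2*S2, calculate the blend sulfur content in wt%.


Linear sulfur blending: S_blend = x1*S1 + x2*S2
Contribution 1: 0.4 * 0.945 = 0.378 wt%
Contribution 2: 0.6 * 3.57 = 2.142 wt%
S_blend = 0.378 + 2.142 = 2.52

2.52 wt%


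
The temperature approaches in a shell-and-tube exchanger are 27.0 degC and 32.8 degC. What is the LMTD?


LMTD = (dT1 - dT2) / ln(dT1/dT2)
= (27.0 - 32.8) / ln(27.0 / 32.8) = -5.8 / -0.194592 = 29.81

29.81 degC


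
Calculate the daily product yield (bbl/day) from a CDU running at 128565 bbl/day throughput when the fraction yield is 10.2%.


Crude throughput = 128565 bbl/day
Fraction yield = 10.2%
yield = throughput * fraction / 100
yield = 128565 * 10.2 / 100 = 13113.63

13113.63 bbl/day


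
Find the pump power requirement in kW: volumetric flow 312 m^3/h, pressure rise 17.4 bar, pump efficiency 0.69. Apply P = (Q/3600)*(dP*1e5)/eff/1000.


Q = 312 / 3600 = 0.0866667 m^3/s
P = 0.0866667 * (17.4 * 1e5) / 0.69 / 1000 = 218.6

218.6 kW


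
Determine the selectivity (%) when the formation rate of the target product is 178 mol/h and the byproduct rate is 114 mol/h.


Selectivity = desired / (desired + undesired) * 100
Total products = 178 + 114 = 292 mol/h
S = 178 / 292 * 100
= 0.6096 * 100
= 60.96 %

60.96 %


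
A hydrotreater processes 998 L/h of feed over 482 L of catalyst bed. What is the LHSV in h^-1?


LHSV = volumetric feed rate / catalyst volume
= 998 L/h / 482 L
= 2.071 h^-1

2.071 h^-1


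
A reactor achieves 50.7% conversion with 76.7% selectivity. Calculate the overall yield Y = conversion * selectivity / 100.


Overall yield = conversion (%) * selectivity (%) / 100
Conversion = 50.7%, Selectivity = 76.7%
Y = 50.7 * 76.7 / 100
= 38.8869 %

38.8869 %


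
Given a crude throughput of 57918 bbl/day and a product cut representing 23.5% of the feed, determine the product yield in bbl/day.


Crude throughput = 57918 bbl/day
Fraction yield = 23.5%
yield = throughput * fraction / 100
yield = 57918 * 23.5 / 100 = 13610.73

13610.73 bbl/day


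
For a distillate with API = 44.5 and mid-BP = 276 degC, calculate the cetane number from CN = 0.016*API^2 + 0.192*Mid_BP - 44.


CN = 0.016 * 44.5^2 + 0.192 * 276 - 44
CN = 31.684 + 52.992 - 44 = 40.676

40.676


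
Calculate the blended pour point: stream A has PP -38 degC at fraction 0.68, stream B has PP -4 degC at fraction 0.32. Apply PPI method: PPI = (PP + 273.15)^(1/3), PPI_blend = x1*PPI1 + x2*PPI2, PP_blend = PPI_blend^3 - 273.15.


PPI_1 = (-38 + 273.15)^(1/3) = 6.172318
PPI_2 = (-4 + 273.15)^(1/3) = 6.456514
PPI_blend = 0.68 * 6.172318 + 0.32 * 6.456514 = 6.263261
PP_blend = 6.263261^3 - 273.15 = 245.6979 - 273.15 = -27.45

-27.45 degC


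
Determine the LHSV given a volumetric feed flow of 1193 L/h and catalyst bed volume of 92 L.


LHSV = volumetric feed rate / catalyst volume
= 1193 L/h / 92 L
= 12.97 h^-1

12.97 h^-1


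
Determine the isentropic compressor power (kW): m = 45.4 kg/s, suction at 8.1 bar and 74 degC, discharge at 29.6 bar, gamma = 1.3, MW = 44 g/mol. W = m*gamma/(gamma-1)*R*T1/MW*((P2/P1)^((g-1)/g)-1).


Isentropic work: W = m*(gamma/(gamma-1))*(R*T1/MW)*((P2/P1)^((gamma-1)/gamma) - 1)
T1 = 74 + 273.15 = 347.15 K
Pressure ratio = 29.6 / 8.1 = 3.65432
Exponent = (1.3 - 1)/1.3 = 0.230769
(P2/P1)^exp - 1 = 3.65432^0.230769 - 1 = 0.348585
W = 45.4 * 1.3 / 0.3 * 8.314 * 347.15 / 44 * 0.348585 = 4498

4498 kW


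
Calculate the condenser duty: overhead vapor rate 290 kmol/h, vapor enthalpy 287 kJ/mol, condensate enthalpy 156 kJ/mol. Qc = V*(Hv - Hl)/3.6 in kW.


Qc = 290 * (287 - 156) / 3.6 = 290 * 131 / 3.6 = 10550

10550 kW


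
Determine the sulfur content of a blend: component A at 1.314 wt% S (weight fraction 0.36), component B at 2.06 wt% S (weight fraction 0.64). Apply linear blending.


Linear sulfur blending: S_blend = x1*S1 + x2*S2
Contribution 1: 0.36 * 1.314 = 0.47304 wt%
Contribution 2: 0.64 * 2.06 = 1.3184 wt%
S_blend = 0.47304 + 1.3184 = 1.79144

1.79144 wt%


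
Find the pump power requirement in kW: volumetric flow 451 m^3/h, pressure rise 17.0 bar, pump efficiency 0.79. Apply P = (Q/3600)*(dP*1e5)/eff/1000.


Q = 451 / 3600 = 0.125278 m^3/s
P = 0.125278 * (17.0 * 1e5) / 0.79 / 1000 = 269.6

269.6 kW


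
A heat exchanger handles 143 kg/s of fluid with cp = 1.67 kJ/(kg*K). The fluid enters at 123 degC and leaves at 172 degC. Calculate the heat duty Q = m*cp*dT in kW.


Q = m_dot * cp * delta_T
delta_T = 172 - 123 = 49 K
Q = 143 * 1.67 * 49
= 238.81 * 49
= 11701.69 kW

11701.69 kW


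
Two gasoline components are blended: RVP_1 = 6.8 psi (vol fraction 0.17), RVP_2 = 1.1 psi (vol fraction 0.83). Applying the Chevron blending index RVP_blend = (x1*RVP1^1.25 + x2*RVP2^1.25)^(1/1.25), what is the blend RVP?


Chevron index: RVP_blend = (sum xi*RVPi^1.25)^(1/1.25)
RVP^1.25 terms: 0.17 * 6.8^1.25 + 0.83 * 1.1^1.25 = 2.80176
RVP_blend = 2.80176^(1/1.25) = 2.280

2.280 psi


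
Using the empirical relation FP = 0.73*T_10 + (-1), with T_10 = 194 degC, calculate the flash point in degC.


FP = 0.73 * 194 + (-1) = 140.62

140.62 degC


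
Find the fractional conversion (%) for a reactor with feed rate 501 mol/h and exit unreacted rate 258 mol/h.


X = (F_in - F_out) / F_in * 100
Moles reacted = 501 - 258 = 243
X = 243 / 501 * 100
= 0.4850 * 100
= 48.50 %

48.50 %


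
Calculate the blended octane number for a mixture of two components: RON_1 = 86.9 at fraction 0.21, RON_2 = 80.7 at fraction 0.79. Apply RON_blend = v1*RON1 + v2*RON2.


Linear blending: RON_blend = sum(vi * RONi)
Contribution 1: 0.21 * 86.9 = 18.249
Contribution 2: 0.79 * 80.7 = 63.753
RON_blend = 18.249 + 63.753 = 82.002

82.002


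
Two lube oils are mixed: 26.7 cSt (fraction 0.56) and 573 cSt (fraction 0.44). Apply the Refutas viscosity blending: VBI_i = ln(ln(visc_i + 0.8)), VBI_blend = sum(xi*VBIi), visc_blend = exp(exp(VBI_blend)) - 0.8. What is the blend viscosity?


Refutas method: VBN_i = 14.534*ln(ln(visc_i + 0.8)) + 10.975, blended linearly by mass fraction; since VBN is linear in VBI_i = ln(ln(visc_i + 0.8)) and the fractions sum to 1, blend VBI directly: visc = exp(exp(VBI_blend)) - 0.8
VBI_1 = ln(ln(26.7 + 0.8)) = 1.19821
VBI_2 = ln(ln(573 + 0.8)) = 1.84881
VBI_blend = 0.56 * 1.19821 + 0.44 * 1.84881 = 1.48447
visc_blend = exp(exp(1.48447)) - 0.8 = 81.69

81.69 cSt


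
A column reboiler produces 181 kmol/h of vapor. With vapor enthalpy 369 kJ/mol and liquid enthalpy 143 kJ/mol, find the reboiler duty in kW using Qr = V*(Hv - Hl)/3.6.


Qr = 181 * (369 - 143) / 3.6 = 181 * 226 / 3.6 = 11360

11360 kW


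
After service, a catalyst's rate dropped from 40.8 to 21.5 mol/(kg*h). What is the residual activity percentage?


Activity (%) = (rate_used / rate_fresh) * 100
rate_used = 21.5, rate_fresh = 40.8
= (21.5 / 40.8) * 100
= 0.5270 * 100 = 52.70

52.70 %


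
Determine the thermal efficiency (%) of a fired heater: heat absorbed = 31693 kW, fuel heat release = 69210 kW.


Furnace efficiency = Q_absorbed / Q_fuel * 100
= 31693 / 69210 * 100 = 45.79

45.79 %


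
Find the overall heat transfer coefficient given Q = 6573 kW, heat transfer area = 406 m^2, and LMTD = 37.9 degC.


From Q = U*A*LMTD, U = Q / (A * LMTD)
U = 6573 / (406 * 37.9) = 6573 / 15387.4 = 0.4272

0.4272 kW/(m^2*K)


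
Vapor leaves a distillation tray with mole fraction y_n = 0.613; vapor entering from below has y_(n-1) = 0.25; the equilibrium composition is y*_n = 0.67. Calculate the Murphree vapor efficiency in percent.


Murphree vapor efficiency: EMV = (y_n - y_(n-1)) / (y*_n - y_(n-1)) * 100
EMV = (0.613 - 0.25) / (0.67 - 0.25) * 100 = 0.363 / 0.42 * 100 = 86.43

86.43 %


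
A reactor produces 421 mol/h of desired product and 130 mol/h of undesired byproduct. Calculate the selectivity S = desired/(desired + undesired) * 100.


Selectivity = desired / (desired + undesired) * 100
Total products = 421 + 130 = 551 mol/h
S = 421 / 551 * 100
= 0.7641 * 100
= 76.41 %

76.41 %


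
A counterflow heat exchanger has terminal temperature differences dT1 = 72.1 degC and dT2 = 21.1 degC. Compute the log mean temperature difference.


LMTD = (dT1 - dT2) / ln(dT1/dT2)
= (72.1 - 21.1) / ln(72.1 / 21.1) = 51 / 1.22878 = 41.50

41.50 degC


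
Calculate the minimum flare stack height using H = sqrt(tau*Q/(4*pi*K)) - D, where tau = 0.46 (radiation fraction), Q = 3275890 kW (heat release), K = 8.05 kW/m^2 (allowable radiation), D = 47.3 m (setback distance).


tau*Q/(4*pi*K) = 0.46 * 3275890 / (4 * pi * 8.05) = 14896.4
sqrt(14896.4) = 122.051
H = 122.051 - 47.3 = 74.75

74.75 m


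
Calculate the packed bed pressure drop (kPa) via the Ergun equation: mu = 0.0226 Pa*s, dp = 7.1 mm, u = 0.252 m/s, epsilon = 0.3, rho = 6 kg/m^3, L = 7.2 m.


dp = 7.1 mm = 0.0071 m
Viscous term = 150*0.0226*0.252*(1-0.3)^2 / (0.0071^2*0.3^3) = 307550
Inertial term = 1.75*6*0.252^2*(1-0.3) / (0.0071*0.3^3) = 2434.82
dP/L = 307550 + 2434.82 = 309985 Pa/m
dP = 309985 * 7.2 / 1000 = 2232 kPa

2232 kPa


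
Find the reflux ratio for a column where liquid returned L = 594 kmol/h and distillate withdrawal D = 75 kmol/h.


Reflux ratio definition: R = L / D (liquid returned / distillate withdrawn)
L = 594 kmol/h, D = 75 kmol/h
R = 594 / 75 = 7.920

7.920


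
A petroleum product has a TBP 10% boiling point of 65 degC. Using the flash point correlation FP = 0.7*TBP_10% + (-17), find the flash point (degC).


FP = 0.7 * 65 + (-17) = 28.5

28.5 degC


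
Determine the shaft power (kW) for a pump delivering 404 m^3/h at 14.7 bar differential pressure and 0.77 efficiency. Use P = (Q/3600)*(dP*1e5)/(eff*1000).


Q = 404 / 3600 = 0.112222 m^3/s
P = 0.112222 * (14.7 * 1e5) / 0.77 / 1000 = 214.2

214.2 kW


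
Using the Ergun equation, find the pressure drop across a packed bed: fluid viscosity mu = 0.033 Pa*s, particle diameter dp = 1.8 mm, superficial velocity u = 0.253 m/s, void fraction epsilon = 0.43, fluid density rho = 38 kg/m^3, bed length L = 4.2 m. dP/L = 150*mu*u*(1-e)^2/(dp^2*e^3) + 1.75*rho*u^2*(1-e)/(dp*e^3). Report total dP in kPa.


dp = 1.8 mm = 0.0018 m
Viscous term = 150*0.033*0.253*(1-0.43)^2 / (0.0018^2*0.43^3) = 1579520
Inertial term = 1.75*38*0.253^2*(1-0.43) / (0.0018*0.43^3) = 16953.5
dP/L = 1579520 + 16953.5 = 1596470 Pa/m
dP = 1596470 * 4.2 / 1000 = 6705 kPa

6705 kPa


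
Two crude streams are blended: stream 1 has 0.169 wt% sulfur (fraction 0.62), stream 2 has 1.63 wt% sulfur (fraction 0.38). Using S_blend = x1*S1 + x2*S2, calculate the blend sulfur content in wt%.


Linear sulfur blending: S_blend = x1*S1 + x2*S2
Contribution 1: 0.62 * 0.169 = 0.10478 wt%
Contribution 2: 0.38 * 1.63 = 0.6194 wt%
S_blend = 0.10478 + 0.6194 = 0.72418

0.72418 wt%


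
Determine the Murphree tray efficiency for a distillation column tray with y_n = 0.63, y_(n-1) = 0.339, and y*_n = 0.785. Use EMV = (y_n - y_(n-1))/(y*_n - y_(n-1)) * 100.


Murphree vapor efficiency: EMV = (y_n - y_(n-1)) / (y*_n - y_(n-1)) * 100
EMV = (0.63 - 0.339) / (0.785 - 0.339) * 100 = 0.291 / 0.446 * 100 = 65.25

65.25 %


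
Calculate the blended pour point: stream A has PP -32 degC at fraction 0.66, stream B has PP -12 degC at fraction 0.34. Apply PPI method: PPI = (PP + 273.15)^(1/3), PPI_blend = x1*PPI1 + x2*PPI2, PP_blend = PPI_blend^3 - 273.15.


PPI_1 = (-32 + 273.15)^(1/3) = 6.224375
PPI_2 = (-12 + 273.15)^(1/3) = 6.391901
PPI_blend = 0.66 * 6.224375 + 0.34 * 6.391901 = 6.281334
PP_blend = 6.281334^3 - 273.15 = 247.831 - 273.15 = -25.32

-25.32 degC


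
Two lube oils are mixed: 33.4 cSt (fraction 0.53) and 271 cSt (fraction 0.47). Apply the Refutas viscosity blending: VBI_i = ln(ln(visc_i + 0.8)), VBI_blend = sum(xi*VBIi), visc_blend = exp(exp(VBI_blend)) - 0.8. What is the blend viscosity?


Refutas method: VBN_i = 14.534*ln(ln(visc_i + 0.8)) + 10.975, blended linearly by mass fraction; since VBN is linear in VBI_i = ln(ln(visc_i + 0.8)) and the fractions sum to 1, blend VBI directly: visc = exp(exp(VBI_blend)) - 0.8
VBI_1 = ln(ln(33.4 + 0.8)) = 1.26193
VBI_2 = ln(ln(271 + 0.8)) = 1.72367
VBI_blend = 0.53 * 1.26193 + 0.47 * 1.72367 = 1.47895
visc_blend = exp(exp(1.47895)) - 0.8 = 79.71

79.71 cSt


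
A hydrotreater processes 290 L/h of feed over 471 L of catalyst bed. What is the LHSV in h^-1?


LHSV = volumetric feed rate / catalyst volume
= 290 L/h / 471 L
= 0.6157 h^-1

0.6157 h^-1


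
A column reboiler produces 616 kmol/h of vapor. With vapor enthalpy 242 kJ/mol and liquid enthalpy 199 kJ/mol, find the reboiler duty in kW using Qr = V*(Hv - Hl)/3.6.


Qr = 616 * (242 - 199) / 3.6 = 616 * 43 / 3.6 = 7358

7358 kW


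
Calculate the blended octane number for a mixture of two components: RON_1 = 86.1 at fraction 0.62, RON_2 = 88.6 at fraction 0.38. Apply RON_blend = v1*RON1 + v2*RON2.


Linear blending: RON_blend = sum(vi * RONi)
Contribution 1: 0.62 * 86.1 = 53.382
Contribution 2: 0.38 * 88.6 = 33.668
RON_blend = 53.382 + 33.668 = 87.05

87.05


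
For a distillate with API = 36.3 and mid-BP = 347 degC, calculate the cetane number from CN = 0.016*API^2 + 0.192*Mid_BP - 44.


CN = 0.016 * 36.3^2 + 0.192 * 347 - 44
CN = 21.08304 + 66.624 - 44 = 43.70704

43.70704


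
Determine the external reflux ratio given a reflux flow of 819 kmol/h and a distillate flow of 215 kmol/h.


Reflux ratio definition: R = L / D (liquid returned / distillate withdrawn)
L = 819 kmol/h, D = 215 kmol/h
R = 819 / 215 = 3.809

3.809


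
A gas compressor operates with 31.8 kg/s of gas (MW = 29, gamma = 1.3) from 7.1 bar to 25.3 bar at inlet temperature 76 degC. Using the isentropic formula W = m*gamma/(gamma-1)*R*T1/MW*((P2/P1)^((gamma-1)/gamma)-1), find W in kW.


Isentropic work: W = m*(gamma/(gamma-1))*(R*T1/MW)*((P2/P1)^((gamma-1)/gamma) - 1)
T1 = 76 + 273.15 = 349.15 K
Pressure ratio = 25.3 / 7.1 = 3.56338
Exponent = (1.3 - 1)/1.3 = 0.230769
(P2/P1)^exp - 1 = 3.56338^0.230769 - 1 = 0.340765
W = 31.8 * 1.3 / 0.3 * 8.314 * 349.15 / 29 * 0.340765 = 4700

4700 kW


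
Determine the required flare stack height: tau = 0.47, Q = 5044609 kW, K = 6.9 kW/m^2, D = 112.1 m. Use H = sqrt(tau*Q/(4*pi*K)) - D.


tau*Q/(4*pi*K) = 0.47 * 5044609 / (4 * pi * 6.9) = 27344.3
sqrt(27344.3) = 165.361
H = 165.361 - 112.1 = 53.26

53.26 m


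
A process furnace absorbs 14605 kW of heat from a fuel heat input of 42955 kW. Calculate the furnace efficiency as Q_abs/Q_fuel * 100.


Furnace efficiency = Q_absorbed / Q_fuel * 100
= 14605 / 42955 * 100 = 34.00

34.00 %


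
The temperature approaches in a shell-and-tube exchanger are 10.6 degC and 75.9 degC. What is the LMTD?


LMTD = (dT1 - dT2) / ln(dT1/dT2)
= (10.6 - 75.9) / ln(10.6 / 75.9) = -65.3 / -1.96856 = 33.17

33.17 degC


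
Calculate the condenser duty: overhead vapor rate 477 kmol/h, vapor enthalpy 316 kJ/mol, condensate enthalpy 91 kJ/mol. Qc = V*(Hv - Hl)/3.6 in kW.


Qc = 477 * (316 - 91) / 3.6 = 477 * 225 / 3.6 = 29810

29810 kW


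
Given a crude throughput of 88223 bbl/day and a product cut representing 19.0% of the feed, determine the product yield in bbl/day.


Crude throughput = 88223 bbl/day
Fraction yield = 19.0%
yield = throughput * fraction / 100
yield = 88223 * 19.0 / 100 = 16762.37

16762.37 bbl/day


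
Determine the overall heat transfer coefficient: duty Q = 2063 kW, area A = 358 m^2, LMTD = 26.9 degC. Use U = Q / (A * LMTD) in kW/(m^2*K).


From Q = U*A*LMTD, U = Q / (A * LMTD)
U = 2063 / (358 * 26.9) = 2063 / 9630.2 = 0.2142

0.2142 kW/(m^2*K)


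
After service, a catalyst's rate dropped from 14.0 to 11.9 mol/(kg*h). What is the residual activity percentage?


Activity (%) = (rate_used / rate_fresh) * 100
rate_used = 11.9, rate_fresh = 14.0
= (11.9 / 14.0) * 100
= 0.8500 * 100 = 85.00

85.00 %


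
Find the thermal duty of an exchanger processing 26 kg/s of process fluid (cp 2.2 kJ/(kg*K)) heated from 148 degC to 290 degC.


Q = m_dot * cp * delta_T
delta_T = 290 - 148 = 142 K
Q = 26 * 2.2 * 142
= 57.2 * 142
= 8122.4 kW

8122.4 kW


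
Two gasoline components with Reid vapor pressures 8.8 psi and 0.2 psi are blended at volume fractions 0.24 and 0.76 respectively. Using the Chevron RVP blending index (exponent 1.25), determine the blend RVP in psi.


Chevron index: RVP_blend = (sum xi*RVPi^1.25)^(1/1.25)
RVP^1.25 terms: 0.24 * 8.8^1.25 + 0.76 * 0.2^1.25 = 3.73925
RVP_blend = 3.73925^(1/1.25) = 2.872

2.872 psi


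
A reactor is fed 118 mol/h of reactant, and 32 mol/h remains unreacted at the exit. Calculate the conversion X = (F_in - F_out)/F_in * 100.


X = (F_in - F_out) / F_in * 100
Moles reacted = 118 - 32 = 86
X = 86 / 118 * 100
= 0.7288 * 100
= 72.88 %

72.88 %


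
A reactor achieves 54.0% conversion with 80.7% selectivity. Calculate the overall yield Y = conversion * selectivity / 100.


Overall yield = conversion (%) * selectivity (%) / 100
Conversion = 54.0%, Selectivity = 80.7%
Y = 54.0 * 80.7 / 100
= 43.578 %

43.578 %


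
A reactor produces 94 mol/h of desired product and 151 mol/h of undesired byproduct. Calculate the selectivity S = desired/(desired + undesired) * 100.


Selectivity = desired / (desired + undesired) * 100
Total products = 94 + 151 = 245 mol/h
S = 94 / 245 * 100
= 0.3837 * 100
= 38.37 %

38.37 %


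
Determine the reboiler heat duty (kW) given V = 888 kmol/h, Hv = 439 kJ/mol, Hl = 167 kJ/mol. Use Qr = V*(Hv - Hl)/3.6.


Qr = 888 * (439 - 167) / 3.6 = 888 * 272 / 3.6 = 67090

67090 kW


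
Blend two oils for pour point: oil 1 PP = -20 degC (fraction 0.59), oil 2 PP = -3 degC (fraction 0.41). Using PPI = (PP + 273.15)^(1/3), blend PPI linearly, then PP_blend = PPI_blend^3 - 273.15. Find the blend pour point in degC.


PPI_1 = (-20 + 273.15)^(1/3) = 6.325953
PPI_2 = (-3 + 273.15)^(1/3) = 6.464501
PPI_blend = 0.59 * 6.325953 + 0.41 * 6.464501 = 6.382758
PP_blend = 6.382758^3 - 273.15 = 260.031 - 273.15 = -13.12

-13.12 degC


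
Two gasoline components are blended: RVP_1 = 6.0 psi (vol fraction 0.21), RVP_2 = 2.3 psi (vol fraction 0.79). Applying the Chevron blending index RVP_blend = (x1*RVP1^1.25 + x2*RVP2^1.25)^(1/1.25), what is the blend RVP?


Chevron index: RVP_blend = (sum xi*RVPi^1.25)^(1/1.25)
RVP^1.25 terms: 0.21 * 6.0^1.25 + 0.79 * 2.3^1.25 = 4.20963
RVP_blend = 4.20963^(1/1.25) = 3.158

3.158 psi


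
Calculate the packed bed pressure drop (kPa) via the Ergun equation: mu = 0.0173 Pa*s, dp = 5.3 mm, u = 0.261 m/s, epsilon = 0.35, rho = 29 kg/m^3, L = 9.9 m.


dp = 5.3 mm = 0.0053 m
Viscous term = 150*0.0173*0.261*(1-0.35)^2 / (0.0053^2*0.35^3) = 237601
Inertial term = 1.75*29*0.261^2*(1-0.35) / (0.0053*0.35^3) = 9888.96
dP/L = 237601 + 9888.96 = 247490 Pa/m
dP = 247490 * 9.9 / 1000 = 2450 kPa

2450 kPa


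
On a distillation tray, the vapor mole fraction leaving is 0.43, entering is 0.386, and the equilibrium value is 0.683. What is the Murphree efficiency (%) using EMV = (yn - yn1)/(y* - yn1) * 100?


Murphree vapor efficiency: EMV = (y_n - y_(n-1)) / (y*_n - y_(n-1)) * 100
EMV = (0.43 - 0.386) / (0.683 - 0.386) * 100 = 0.044 / 0.297 * 100 = 14.81

14.81 %


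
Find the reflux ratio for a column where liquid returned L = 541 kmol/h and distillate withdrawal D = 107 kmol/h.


Reflux ratio definition: R = L / D (liquid returned / distillate withdrawn)
L = 541 kmol/h, D = 107 kmol/h
R = 541 / 107 = 5.056

5.056


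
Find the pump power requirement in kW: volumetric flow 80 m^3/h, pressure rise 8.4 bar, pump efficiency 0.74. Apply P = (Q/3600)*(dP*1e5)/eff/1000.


Q = 80 / 3600 = 0.0222222 m^3/s
P = 0.0222222 * (8.4 * 1e5) / 0.74 / 1000 = 25.23

25.23 kW


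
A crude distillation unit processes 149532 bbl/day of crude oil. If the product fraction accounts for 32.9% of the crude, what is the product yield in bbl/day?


Crude throughput = 149532 bbl/day
Fraction yield = 32.9%
yield = throughput * fraction / 100
yield = 149532 * 32.9 / 100 = 49196.028

49196.028 bbl/day


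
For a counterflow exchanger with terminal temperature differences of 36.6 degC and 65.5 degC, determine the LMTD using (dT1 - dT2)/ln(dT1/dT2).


LMTD = (dT1 - dT2) / ln(dT1/dT2)
= (36.6 - 65.5) / ln(36.6 / 65.5) = -28.9 / -0.582002 = 49.66

49.66 degC


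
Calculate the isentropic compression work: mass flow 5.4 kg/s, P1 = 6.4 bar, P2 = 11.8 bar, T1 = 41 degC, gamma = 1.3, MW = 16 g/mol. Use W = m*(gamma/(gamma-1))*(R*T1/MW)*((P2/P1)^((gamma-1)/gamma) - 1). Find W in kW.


Isentropic work: W = m*(gamma/(gamma-1))*(R*T1/MW)*((P2/P1)^((gamma-1)/gamma) - 1)
T1 = 41 + 273.15 = 314.15 K
Pressure ratio = 11.8 / 6.4 = 1.84375
Exponent = (1.3 - 1)/1.3 = 0.230769
(P2/P1)^exp - 1 = 1.84375^0.230769 - 1 = 0.151637
W = 5.4 * 1.3 / 0.3 * 8.314 * 314.15 / 16 * 0.151637 = 579.2

579.2 kW


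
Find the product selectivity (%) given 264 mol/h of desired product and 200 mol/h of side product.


Selectivity = desired / (desired + undesired) * 100
Total products = 264 + 200 = 464 mol/h
S = 264 / 464 * 100
= 0.5690 * 100
= 56.90 %

56.90 %


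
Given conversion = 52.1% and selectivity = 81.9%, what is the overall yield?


Overall yield = conversion (%) * selectivity (%) / 100
Conversion = 52.1%, Selectivity = 81.9%
Y = 52.1 * 81.9 / 100
= 42.6699 %

42.6699 %


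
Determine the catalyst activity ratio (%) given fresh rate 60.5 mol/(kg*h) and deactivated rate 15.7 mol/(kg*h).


Activity (%) = (rate_used / rate_fresh) * 100
rate_used = 15.7, rate_fresh = 60.5
= (15.7 / 60.5) * 100
= 0.2595 * 100 = 25.95

25.95 %


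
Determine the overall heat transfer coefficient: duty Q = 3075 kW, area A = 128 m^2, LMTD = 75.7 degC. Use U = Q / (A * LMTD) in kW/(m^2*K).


From Q = U*A*LMTD, U = Q / (A * LMTD)
U = 3075 / (128 * 75.7) = 3075 / 9689.6 = 0.3174

0.3174 kW/(m^2*K)


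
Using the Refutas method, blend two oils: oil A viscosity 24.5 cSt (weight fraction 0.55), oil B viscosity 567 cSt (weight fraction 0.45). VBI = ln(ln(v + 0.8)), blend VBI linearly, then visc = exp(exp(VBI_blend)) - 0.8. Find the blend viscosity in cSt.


Refutas method: VBN_i = 14.534*ln(ln(visc_i + 0.8)) + 10.975, blended linearly by mass fraction; since VBN is linear in VBI_i = ln(ln(visc_i + 0.8)) and the fractions sum to 1, blend VBI directly: visc = exp(exp(VBI_blend)) - 0.8
VBI_1 = ln(ln(24.5 + 0.8)) = 1.17273
VBI_2 = ln(ln(567 + 0.8)) = 1.84716
VBI_blend = 0.55 * 1.17273 + 0.45 * 1.84716 = 1.47622
visc_blend = exp(exp(1.47622)) - 0.8 = 78.75

78.75 cSt


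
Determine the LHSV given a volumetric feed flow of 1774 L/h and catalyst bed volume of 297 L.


LHSV = volumetric feed rate / catalyst volume
= 1774 L/h / 297 L
= 5.973 h^-1

5.973 h^-1


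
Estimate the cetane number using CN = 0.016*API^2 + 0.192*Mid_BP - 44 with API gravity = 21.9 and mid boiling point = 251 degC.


CN = 0.016 * 21.9^2 + 0.192 * 251 - 44
CN = 7.67376 + 48.192 - 44 = 11.86576

11.86576


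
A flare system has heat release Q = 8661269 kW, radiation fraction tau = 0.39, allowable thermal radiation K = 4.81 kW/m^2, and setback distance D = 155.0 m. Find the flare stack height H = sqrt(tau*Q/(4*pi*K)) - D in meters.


tau*Q/(4*pi*K) = 0.39 * 8661269 / (4 * pi * 4.81) = 55884.5
sqrt(55884.5) = 236.399
H = 236.399 - 155.0 = 81.40

81.40 m


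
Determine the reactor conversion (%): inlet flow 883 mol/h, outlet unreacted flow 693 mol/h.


X = (F_in - F_out) / F_in * 100
Moles reacted = 883 - 693 = 190
X = 190 / 883 * 100
= 0.2152 * 100
= 21.52 %

21.52 %


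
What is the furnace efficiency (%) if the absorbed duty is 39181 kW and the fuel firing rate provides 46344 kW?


Furnace efficiency = Q_absorbed / Q_fuel * 100
= 39181 / 46344 * 100 = 84.54

84.54 %


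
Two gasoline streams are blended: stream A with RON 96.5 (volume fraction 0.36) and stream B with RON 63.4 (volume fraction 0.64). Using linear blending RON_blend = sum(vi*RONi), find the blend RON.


Linear blending: RON_blend = sum(vi * RONi)
Contribution 1: 0.36 * 96.5 = 34.74
Contribution 2: 0.64 * 63.4 = 40.576
RON_blend = 34.74 + 40.576 = 75.316

75.316


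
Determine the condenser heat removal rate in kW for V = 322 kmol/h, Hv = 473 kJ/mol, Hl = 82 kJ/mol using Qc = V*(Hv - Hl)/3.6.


Qc = 322 * (473 - 82) / 3.6 = 322 * 391 / 3.6 = 34970

34970 kW


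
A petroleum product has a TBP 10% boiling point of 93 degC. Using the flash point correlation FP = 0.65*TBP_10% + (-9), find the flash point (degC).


FP = 0.65 * 93 + (-9) = 51.45

51.45 degC


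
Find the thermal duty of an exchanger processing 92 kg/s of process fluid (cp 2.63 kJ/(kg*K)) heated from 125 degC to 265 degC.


Q = m_dot * cp * delta_T
delta_T = 265 - 125 = 140 K
Q = 92 * 2.63 * 140
= 241.96 * 140
= 33874.4 kW

33874.4 kW


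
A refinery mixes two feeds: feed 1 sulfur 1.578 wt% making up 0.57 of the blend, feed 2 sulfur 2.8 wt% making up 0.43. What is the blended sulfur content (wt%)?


Linear sulfur blending: S_blend = x1*S1 + x2*S2
Contribution 1: 0.57 * 1.578 = 0.89946 wt%
Contribution 2: 0.43 * 2.8 = 1.204 wt%
S_blend = 0.89946 + 1.204 = 2.10346

2.10346 wt%


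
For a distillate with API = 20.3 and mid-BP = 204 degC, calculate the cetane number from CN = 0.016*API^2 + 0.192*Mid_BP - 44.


CN = 0.016 * 20.3^2 + 0.192 * 204 - 44
CN = 6.59344 + 39.168 - 44 = 1.76144

1.76144


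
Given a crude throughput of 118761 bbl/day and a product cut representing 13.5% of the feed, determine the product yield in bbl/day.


Crude throughput = 118761 bbl/day
Fraction yield = 13.5%
yield = throughput * fraction / 100
yield = 118761 * 13.5 / 100 = 16032.735

16032.735 bbl/day


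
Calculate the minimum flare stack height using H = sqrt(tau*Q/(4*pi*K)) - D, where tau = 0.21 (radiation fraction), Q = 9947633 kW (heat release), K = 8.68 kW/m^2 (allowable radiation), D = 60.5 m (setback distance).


tau*Q/(4*pi*K) = 0.21 * 9947633 / (4 * pi * 8.68) = 19151.8
sqrt(19151.8) = 138.39
H = 138.39 - 60.5 = 77.89

77.89 m


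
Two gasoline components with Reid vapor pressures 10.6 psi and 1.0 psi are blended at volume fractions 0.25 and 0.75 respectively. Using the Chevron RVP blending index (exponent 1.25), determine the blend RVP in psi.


Chevron index: RVP_blend = (sum xi*RVPi^1.25)^(1/1.25)
RVP^1.25 terms: 0.25 * 10.6^1.25 + 0.75 * 1.0^1.25 = 5.53159
RVP_blend = 5.53159^(1/1.25) = 3.929

3.929 psi


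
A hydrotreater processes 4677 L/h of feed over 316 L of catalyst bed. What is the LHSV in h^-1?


LHSV = volumetric feed rate / catalyst volume
= 4677 L/h / 316 L
= 14.80 h^-1

14.80 h^-1


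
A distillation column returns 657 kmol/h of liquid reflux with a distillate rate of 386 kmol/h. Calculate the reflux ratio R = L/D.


Reflux ratio definition: R = L / D (liquid returned / distillate withdrawn)
L = 657 kmol/h, D = 386 kmol/h
R = 657 / 386 = 1.702

1.702


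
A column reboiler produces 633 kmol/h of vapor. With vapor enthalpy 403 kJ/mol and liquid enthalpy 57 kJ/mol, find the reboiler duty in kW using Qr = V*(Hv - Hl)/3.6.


Qr = 633 * (403 - 57) / 3.6 = 633 * 346 / 3.6 = 60840

60840 kW


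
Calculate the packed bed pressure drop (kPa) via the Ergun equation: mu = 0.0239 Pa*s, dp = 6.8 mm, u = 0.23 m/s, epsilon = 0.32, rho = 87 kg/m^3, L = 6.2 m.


dp = 6.8 mm = 0.0068 m
Viscous term = 150*0.0239*0.23*(1-0.32)^2 / (0.0068^2*0.32^3) = 251633
Inertial term = 1.75*87*0.23^2*(1-0.32) / (0.0068*0.32^3) = 24578.9
dP/L = 251633 + 24578.9 = 276212 Pa/m
dP = 276212 * 6.2 / 1000 = 1713 kPa

1713 kPa


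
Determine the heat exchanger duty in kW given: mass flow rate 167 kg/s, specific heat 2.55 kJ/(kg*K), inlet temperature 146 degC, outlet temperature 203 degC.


Q = m_dot * cp * delta_T
delta_T = 203 - 146 = 57 K
Q = 167 * 2.55 * 57
= 425.85 * 57
= 24273.45 kW

24273.45 kW


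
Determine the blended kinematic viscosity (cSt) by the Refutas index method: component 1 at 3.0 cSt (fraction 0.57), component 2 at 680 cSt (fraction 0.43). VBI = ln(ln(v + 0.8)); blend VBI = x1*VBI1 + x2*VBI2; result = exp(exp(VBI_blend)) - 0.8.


Refutas method: VBN_i = 14.534*ln(ln(visc_i + 0.8)) + 10.975, blended linearly by mass fraction; since VBN is linear in VBI_i = ln(ln(visc_i + 0.8)) and the fractions sum to 1, blend VBI directly: visc = exp(exp(VBI_blend)) - 0.8
VBI_1 = ln(ln(3.0 + 0.8)) = 0.288932
VBI_2 = ln(ln(680 + 0.8)) = 1.87538
VBI_blend = 0.57 * 0.288932 + 0.43 * 1.87538 = 0.971105
visc_blend = exp(exp(0.971105)) - 0.8 = 13.23

13.23 cSt


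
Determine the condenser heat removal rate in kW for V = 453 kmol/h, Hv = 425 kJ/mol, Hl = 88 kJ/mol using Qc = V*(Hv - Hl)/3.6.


Qc = 453 * (425 - 88) / 3.6 = 453 * 337 / 3.6 = 42410

42410 kW


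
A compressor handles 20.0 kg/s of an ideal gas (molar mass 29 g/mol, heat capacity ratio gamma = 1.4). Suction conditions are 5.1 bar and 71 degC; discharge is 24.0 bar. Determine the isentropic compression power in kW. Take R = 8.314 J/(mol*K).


Isentropic work: W = m*(gamma/(gamma-1))*(R*T1/MW)*((P2/P1)^((gamma-1)/gamma) - 1)
T1 = 71 + 273.15 = 344.15 K
Pressure ratio = 24.0 / 5.1 = 4.70588
Exponent = (1.4 - 1)/1.4 = 0.285714
(P2/P1)^exp - 1 = 4.70588^0.285714 - 1 = 0.556621
W = 20.0 * 1.4 / 0.4 * 8.314 * 344.15 / 29 * 0.556621 = 3844

3844 kW
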